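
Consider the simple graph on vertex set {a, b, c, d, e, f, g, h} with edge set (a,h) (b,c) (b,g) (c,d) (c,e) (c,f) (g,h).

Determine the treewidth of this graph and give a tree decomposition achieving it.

Treewidth 1.
One optimal decomposition is:
Bags: B1 = {b, c}  B2 = {c, d}  B3 = {c, e}  B4 = {b, g}  B5 = {c, f}  B6 = {g, h}  B7 = {a, h}
Tree: B1–B2, B2–B3, B1–B4, B1–B5, B4–B6, B6–B7

Each bag holds 2 vertices, so the decomposition has width 1, which upper-bounds the treewidth. Any graph with an edge has treewidth ≥ 1, and G has the edge c–b. Therefore the treewidth is 1.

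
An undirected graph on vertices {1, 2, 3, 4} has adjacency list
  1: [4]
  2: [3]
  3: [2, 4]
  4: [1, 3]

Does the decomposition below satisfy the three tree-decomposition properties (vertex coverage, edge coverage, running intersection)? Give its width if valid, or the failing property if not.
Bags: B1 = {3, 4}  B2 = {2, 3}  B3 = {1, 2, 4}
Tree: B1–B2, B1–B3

A tree decomposition must satisfy three properties: every vertex lies in some bag; for every edge, both endpoints lie together in some bag; and for every vertex, the bags containing it form a connected subtree. Here bags containing vertex 2 are not connected in the tree, so the decomposition is invalid.

No — bags containing vertex 2 are not connected in the tree.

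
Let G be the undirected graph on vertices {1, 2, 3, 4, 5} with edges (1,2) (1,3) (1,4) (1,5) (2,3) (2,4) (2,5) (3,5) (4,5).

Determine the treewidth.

A width-3 tree decomposition is:
Bags: B1 = {1, 2, 4, 5}  B2 = {1, 2, 3, 5}
Tree: B1–B2
Each bag holds 4 vertices, so the decomposition has width 3, which upper-bounds the treewidth. On the other hand G contains the 4-clique {1, 2, 3, 5}. A clique must lie in a single bag of any decomposition, so no decomposition can have width below 3. The upper and lower bounds meet at 3, so that is the treewidth.

3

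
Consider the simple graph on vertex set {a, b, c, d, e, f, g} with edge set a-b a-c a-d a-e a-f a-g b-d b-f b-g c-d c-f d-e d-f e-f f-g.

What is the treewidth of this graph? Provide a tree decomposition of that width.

Treewidth 3.
One optimal decomposition is:
Bags: B1 = {a, b, f, g}  B2 = {a, b, d, f}  B3 = {a, c, d, f}  B4 = {a, d, e, f}
Tree: B1–B2, B2–B3, B3–B4

The largest bag has 4 vertices, giving width 3; this decomposition certifies tw(G) ≤ 3. For the lower bound, the 4 vertices {a, d, e, f} are pairwise adjacent, and any tree decomposition puts a clique entirely inside one bag — forcing width ≥ 3. The upper and lower bounds meet at 3, so that is the treewidth.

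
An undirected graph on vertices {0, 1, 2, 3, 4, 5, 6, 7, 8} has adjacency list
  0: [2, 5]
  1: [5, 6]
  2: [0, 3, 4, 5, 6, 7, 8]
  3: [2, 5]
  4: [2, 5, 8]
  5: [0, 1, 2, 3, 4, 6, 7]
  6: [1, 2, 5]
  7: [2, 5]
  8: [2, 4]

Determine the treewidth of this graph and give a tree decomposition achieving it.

Every bag has size at most 3, so the width is 3 − 1 = 2 and tw(G) ≤ 2. Conversely, {1, 5, 6} is a clique of size 3, and the vertices of any clique must share a bag in every tree decomposition; so some bag has ≥ 3 vertices and tw(G) ≥ 2. Therefore the treewidth is 2.

Treewidth 2.
Bags: B1 = {2, 4, 5}  B2 = {2, 5, 6}  B3 = {2, 4, 8}  B4 = {0, 2, 5}  B5 = {2, 5, 7}  B6 = {2, 3, 5}  B7 = {1, 5, 6}
Tree: B1–B2, B1–B3, B2–B4, B2–B5, B2–B6, B2–B7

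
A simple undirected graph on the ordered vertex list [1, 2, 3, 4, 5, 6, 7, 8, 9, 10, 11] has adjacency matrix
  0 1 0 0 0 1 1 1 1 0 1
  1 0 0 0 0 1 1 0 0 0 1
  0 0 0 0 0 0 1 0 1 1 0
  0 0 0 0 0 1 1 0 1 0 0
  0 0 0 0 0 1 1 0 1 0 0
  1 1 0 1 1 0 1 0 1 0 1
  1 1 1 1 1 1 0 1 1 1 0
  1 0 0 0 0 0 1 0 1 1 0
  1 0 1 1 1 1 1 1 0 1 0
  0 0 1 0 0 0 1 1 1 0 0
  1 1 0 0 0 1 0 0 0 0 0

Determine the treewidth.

A width-3 tree decomposition is:
Bags: B1 = {1, 6, 7, 9}  B2 = {1, 7, 8, 9}  B3 = {7, 8, 9, 10}  B4 = {1, 2, 6, 7}  B5 = {1, 2, 6, 11}  B6 = {3, 7, 9, 10}  B7 = {4, 6, 7, 9}  B8 = {5, 6, 7, 9}
Tree: B1–B2, B2–B3, B1–B4, B4–B5, B3–B6, B1–B7, B1–B8
Each bag holds 4 vertices, so the decomposition has width 3, which upper-bounds the treewidth. On the other hand G contains the 4-clique {1, 2, 6, 11}. A clique must lie in a single bag of any decomposition, so no decomposition can have width below 3. Hence tw(G) = 3 exactly.

3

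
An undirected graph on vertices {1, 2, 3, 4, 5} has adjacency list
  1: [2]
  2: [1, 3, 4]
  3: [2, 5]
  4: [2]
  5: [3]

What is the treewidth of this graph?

A width-1 tree decomposition is:
Bags: B1 = {1, 2}  B2 = {2, 3}  B3 = {3, 5}  B4 = {2, 4}
Tree: B1–B2, B2–B3, B2–B4
The largest bag has 2 vertices, giving width 1; this decomposition certifies tw(G) ≤ 1. G has an edge, so its treewidth is at least 1. Therefore the treewidth is 1.

1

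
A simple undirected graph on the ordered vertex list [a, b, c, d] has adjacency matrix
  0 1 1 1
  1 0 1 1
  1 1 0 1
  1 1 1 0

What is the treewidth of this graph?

A width-3 tree decomposition is:
Bags: B1 = {a, b, c, d}
Tree: (single bag)
A single bag containing all 4 vertices is trivially a valid decomposition of width 3. For the lower bound, the 4 vertices {a, b, c, d} are pairwise adjacent, and any tree decomposition puts a clique entirely inside one bag — forcing width ≥ 3. Hence tw(G) = 3 exactly.

3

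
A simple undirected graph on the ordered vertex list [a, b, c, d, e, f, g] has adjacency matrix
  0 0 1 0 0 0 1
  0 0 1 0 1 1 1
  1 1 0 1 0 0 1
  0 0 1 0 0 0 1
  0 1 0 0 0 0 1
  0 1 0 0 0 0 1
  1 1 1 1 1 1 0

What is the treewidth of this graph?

2

A width-2 tree decomposition is:
Bags: B1 = {a, c, g}  B2 = {b, c, g}  B3 = {b, e, g}  B4 = {b, f, g}  B5 = {c, d, g}
Tree: B1–B2, B2–B3, B3–B4, B1–B5
The largest bag has 3 vertices, giving width 2; this decomposition certifies tw(G) ≤ 2. For the lower bound, the 3 vertices {c, d, g} are pairwise adjacent, and any tree decomposition puts a clique entirely inside one bag — forcing width ≥ 2. Combining the bounds, tw(G) = 2.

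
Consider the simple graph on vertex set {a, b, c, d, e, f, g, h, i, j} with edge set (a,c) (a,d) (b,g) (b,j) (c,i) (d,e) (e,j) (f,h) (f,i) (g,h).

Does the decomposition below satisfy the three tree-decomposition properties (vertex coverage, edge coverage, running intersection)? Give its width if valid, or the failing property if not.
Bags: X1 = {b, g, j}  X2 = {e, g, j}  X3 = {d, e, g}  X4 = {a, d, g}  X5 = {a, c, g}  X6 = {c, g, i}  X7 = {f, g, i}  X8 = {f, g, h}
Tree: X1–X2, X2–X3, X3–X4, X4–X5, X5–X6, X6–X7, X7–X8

Yes; width 2.

Every vertex of G appears in some bag (union = {a, b, c, d, e, f, g, h, i, j}); every edge is covered by a bag; and for each vertex v the set of bags containing v is connected in the bag tree. The decomposition is therefore valid. The largest bag has 3 vertices, so the width is 2.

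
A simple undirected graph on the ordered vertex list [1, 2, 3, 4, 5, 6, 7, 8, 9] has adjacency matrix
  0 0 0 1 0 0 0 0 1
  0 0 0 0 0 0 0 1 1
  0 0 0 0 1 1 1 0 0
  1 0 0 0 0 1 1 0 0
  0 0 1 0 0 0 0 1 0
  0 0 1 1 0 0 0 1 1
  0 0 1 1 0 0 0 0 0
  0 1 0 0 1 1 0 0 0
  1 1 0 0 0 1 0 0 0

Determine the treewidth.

3

A width-3 tree decomposition is:
Bags: B1 = {1, 4, 7, 9}  B2 = {4, 6, 7, 9}  B3 = {3, 6, 7, 9}  B4 = {2, 3, 6, 9}  B5 = {2, 3, 6, 8}  B6 = {2, 3, 5, 8}
Tree: B1–B2, B2–B3, B3–B4, B4–B5, B5–B6
The largest bag has 4 vertices, giving width 3; this decomposition certifies tw(G) ≤ 3. For the lower bound: the 4 vertex sets {1,4,7}, {9}, {6}, {2,3,5,8} are disjoint, each induces a connected subgraph, and every pair is joined by at least one edge of G. Contracting each set to a single vertex therefore yields K_{4} as a minor, and since treewidth is minor-monotone, tw(G) ≥ tw(K_{4}) = 3. Therefore the treewidth is 3.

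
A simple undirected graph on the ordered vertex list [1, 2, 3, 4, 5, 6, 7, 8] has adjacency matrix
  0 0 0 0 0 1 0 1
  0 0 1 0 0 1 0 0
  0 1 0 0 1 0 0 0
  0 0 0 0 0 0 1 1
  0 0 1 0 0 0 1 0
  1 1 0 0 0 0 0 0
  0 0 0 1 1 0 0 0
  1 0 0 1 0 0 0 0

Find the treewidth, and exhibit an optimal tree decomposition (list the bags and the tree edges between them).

Each bag holds 3 vertices, so the decomposition has width 2, which upper-bounds the treewidth. The edges 5–3–2–6–1–8–4–7–5 form a cycle, so G is not a tree and its treewidth is at least 2. Hence tw(G) = 2 exactly.

Treewidth 2.
Bags: B1 = {2, 3, 5}  B2 = {2, 5, 6}  B3 = {1, 5, 6}  B4 = {1, 5, 8}  B5 = {4, 5, 8}  B6 = {4, 5, 7}
Tree: B1–B2, B2–B3, B3–B4, B4–B5, B5–B6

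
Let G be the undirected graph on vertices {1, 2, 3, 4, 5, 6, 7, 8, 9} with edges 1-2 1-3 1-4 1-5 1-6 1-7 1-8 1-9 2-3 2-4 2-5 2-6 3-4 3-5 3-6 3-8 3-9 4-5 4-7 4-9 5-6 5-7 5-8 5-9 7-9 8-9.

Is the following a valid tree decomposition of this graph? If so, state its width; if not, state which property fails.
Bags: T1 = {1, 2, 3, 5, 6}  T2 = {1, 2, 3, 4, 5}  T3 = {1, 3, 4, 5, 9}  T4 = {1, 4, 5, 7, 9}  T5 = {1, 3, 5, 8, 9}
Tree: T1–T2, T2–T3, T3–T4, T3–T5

Yes; width 4.

Vertex coverage: the bags together contain {1, 2, 3, 4, 5, 6, 7, 8, 9}, the full vertex set. Edge coverage: each edge of G has both endpoints in at least one bag. Running intersection: for every vertex, the bags containing it form a connected subtree. All three properties hold, so this is a valid tree decomposition of width max|bag| − 1 = 4, and hence tw(G) ≤ 4.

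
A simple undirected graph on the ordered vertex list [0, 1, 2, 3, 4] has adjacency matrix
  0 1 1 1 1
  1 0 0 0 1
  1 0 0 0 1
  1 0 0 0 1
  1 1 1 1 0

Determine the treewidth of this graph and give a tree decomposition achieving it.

Treewidth 2.
Bags: B1 = {0, 3, 4}  B2 = {0, 2, 4}  B3 = {0, 1, 4}
Tree: B1–B2, B2–B3

The largest bag has 3 vertices, giving width 2; this decomposition certifies tw(G) ≤ 2. Conversely, {0, 1, 4} is a clique of size 3, and the vertices of any clique must share a bag in every tree decomposition; so some bag has ≥ 3 vertices and tw(G) ≥ 2. The upper and lower bounds meet at 2, so that is the treewidth.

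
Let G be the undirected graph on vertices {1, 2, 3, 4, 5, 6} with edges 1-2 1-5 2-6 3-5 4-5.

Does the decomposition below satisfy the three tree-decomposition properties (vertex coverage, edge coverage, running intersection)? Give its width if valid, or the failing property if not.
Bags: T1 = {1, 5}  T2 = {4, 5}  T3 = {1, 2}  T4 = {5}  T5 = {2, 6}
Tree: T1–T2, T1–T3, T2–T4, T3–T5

A tree decomposition must satisfy three properties: every vertex lies in some bag; for every edge, both endpoints lie together in some bag; and for every vertex, the bags containing it form a connected subtree. Here vertex 3 appears in no bag, so the decomposition is invalid.

No — vertex 3 appears in no bag.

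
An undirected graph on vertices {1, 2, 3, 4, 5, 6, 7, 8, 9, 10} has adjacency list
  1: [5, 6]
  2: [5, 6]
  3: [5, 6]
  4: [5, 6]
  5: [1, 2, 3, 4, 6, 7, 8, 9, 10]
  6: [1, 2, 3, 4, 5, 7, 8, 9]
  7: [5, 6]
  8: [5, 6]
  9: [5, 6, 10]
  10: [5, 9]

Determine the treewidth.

A width-2 tree decomposition is:
Bags: B1 = {2, 5, 6}  B2 = {1, 5, 6}  B3 = {3, 5, 6}  B4 = {5, 6, 8}  B5 = {5, 6, 9}  B6 = {5, 6, 7}  B7 = {4, 5, 6}  B8 = {5, 9, 10}
Tree: B1–B2, B2–B3, B1–B4, B2–B5, B4–B6, B5–B7, B5–B8
Every bag has size at most 3, so the width is 3 − 1 = 2 and tw(G) ≤ 2. On the other hand G contains the 3-clique {5, 9, 10}. A clique must lie in a single bag of any decomposition, so no decomposition can have width below 2. Therefore the treewidth is 2.

2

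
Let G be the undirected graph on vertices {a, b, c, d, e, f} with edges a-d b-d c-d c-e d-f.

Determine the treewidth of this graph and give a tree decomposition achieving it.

Treewidth 1.
One such decomposition:
Bags: B1 = {d, f}  B2 = {c, d}  B3 = {a, d}  B4 = {c, e}  B5 = {b, d}
Tree: B1–B2, B2–B3, B2–B4, B3–B5

Every bag has size at most 2, so the width is 2 − 1 = 1 and tw(G) ≤ 1. Since G has at least one edge (e.g. d–f), it is not an edgeless graph, so tw(G) ≥ 1. Combining the bounds, tw(G) = 1.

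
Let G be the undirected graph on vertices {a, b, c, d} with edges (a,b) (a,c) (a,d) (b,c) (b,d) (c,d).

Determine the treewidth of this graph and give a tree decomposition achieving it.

A single bag containing all 4 vertices is trivially a valid decomposition of width 3. For the lower bound, the 4 vertices {a, b, c, d} are pairwise adjacent, and any tree decomposition puts a clique entirely inside one bag — forcing width ≥ 3. Hence tw(G) = 3 exactly.

Treewidth 3.
Bags: B1 = {a, b, c, d}
Tree: (single bag)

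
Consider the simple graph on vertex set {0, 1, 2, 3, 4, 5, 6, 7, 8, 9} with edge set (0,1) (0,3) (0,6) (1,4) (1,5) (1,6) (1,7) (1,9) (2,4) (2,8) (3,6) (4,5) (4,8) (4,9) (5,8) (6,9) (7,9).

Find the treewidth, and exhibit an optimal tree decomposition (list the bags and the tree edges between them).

Treewidth 2.
One such decomposition:
Bags: B1 = {1, 4, 5}  B2 = {4, 5, 8}  B3 = {2, 4, 8}  B4 = {1, 4, 9}  B5 = {1, 6, 9}  B6 = {0, 1, 6}  B7 = {1, 7, 9}  B8 = {0, 3, 6}
Tree: B1–B2, B2–B3, B1–B4, B4–B5, B5–B6, B5–B7, B6–B8

Each bag holds 3 vertices, so the decomposition has width 2, which upper-bounds the treewidth. Conversely, {2, 4, 8} is a clique of size 3, and the vertices of any clique must share a bag in every tree decomposition; so some bag has ≥ 3 vertices and tw(G) ≥ 2. The upper and lower bounds meet at 2, so that is the treewidth.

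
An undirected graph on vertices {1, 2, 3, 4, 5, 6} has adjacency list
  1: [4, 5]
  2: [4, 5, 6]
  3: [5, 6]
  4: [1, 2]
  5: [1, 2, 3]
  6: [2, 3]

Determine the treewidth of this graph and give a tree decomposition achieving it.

Treewidth 2.
One such decomposition:
Bags: B1 = {1, 2, 4}  B2 = {1, 2, 5}  B3 = {2, 5, 6}  B4 = {3, 5, 6}
Tree: B1–B2, B2–B3, B3–B4

The largest bag has 3 vertices, giving width 2; this decomposition certifies tw(G) ≤ 2. Since 4–1–5–2–4 is a cycle in G, G is not acyclic. Forests are exactly the graphs of treewidth ≤ 1, so tw(G) ≥ 2. Therefore the treewidth is 2.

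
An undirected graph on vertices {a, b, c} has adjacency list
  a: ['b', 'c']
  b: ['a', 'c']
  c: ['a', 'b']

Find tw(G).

2

A width-2 tree decomposition is:
Bags: B1 = {a, b, c}
Tree: (single bag)
With just one bag of size 3, the width is 3 − 1 = 2, so tw(G) ≤ 2. For the lower bound, the 3 vertices {a, b, c} are pairwise adjacent, and any tree decomposition puts a clique entirely inside one bag — forcing width ≥ 2. Combining the bounds, tw(G) = 2.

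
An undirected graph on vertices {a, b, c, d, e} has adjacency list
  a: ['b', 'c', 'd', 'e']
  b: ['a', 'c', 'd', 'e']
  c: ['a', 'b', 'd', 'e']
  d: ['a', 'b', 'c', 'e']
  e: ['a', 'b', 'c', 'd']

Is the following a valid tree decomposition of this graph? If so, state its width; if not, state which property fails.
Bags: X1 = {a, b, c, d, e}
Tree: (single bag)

Yes; width 4.

Vertex coverage: the bags together contain {a, b, c, d, e}, the full vertex set. Edge coverage: each edge of G has both endpoints in at least one bag. Running intersection: for every vertex, the bags containing it form a connected subtree. All three properties hold, so this is a valid tree decomposition of width max|bag| − 1 = 4, and hence tw(G) ≤ 4.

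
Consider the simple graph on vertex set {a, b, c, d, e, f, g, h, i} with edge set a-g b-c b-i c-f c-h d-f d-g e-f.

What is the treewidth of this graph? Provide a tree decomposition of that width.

Each bag holds 2 vertices, so the decomposition has width 1, which upper-bounds the treewidth. G has an edge, so its treewidth is at least 1. Combining the bounds, tw(G) = 1.

Treewidth 1.
One optimal decomposition is:
Bags: B1 = {d, f}  B2 = {d, g}  B3 = {e, f}  B4 = {c, f}  B5 = {c, h}  B6 = {a, g}  B7 = {b, c}  B8 = {b, i}
Tree: B1–B2, B1–B3, B3–B4, B4–B5, B2–B6, B4–B7, B7–B8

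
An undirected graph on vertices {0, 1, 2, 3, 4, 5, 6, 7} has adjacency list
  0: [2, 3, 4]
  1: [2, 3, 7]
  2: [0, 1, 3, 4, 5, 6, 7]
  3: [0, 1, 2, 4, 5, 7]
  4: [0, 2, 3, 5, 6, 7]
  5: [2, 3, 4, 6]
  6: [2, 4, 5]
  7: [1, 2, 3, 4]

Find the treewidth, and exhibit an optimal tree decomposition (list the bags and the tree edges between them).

Treewidth 3.
One optimal decomposition is:
Bags: B1 = {2, 3, 4, 7}  B2 = {1, 2, 3, 7}  B3 = {2, 3, 4, 5}  B4 = {0, 2, 3, 4}  B5 = {2, 4, 5, 6}
Tree: B1–B2, B1–B3, B1–B4, B3–B5

The largest bag has 4 vertices, giving width 3; this decomposition certifies tw(G) ≤ 3. Conversely, {1, 2, 3, 7} is a clique of size 4, and the vertices of any clique must share a bag in every tree decomposition; so some bag has ≥ 4 vertices and tw(G) ≥ 3. Hence tw(G) = 3 exactly.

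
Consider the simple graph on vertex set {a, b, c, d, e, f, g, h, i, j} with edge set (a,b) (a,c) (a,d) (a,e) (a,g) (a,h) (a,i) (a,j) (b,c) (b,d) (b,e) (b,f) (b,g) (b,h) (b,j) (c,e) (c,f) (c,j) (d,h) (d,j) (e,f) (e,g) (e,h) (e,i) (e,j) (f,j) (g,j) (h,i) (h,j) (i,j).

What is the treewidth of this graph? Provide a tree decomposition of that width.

Each bag holds 5 vertices, so the decomposition has width 4, which upper-bounds the treewidth. On the other hand G contains the 5-clique {a, b, d, h, j}. A clique must lie in a single bag of any decomposition, so no decomposition can have width below 4. Combining the bounds, tw(G) = 4.

Treewidth 4.
One such decomposition:
Bags: B1 = {a, b, e, h, j}  B2 = {a, b, c, e, j}  B3 = {a, e, h, i, j}  B4 = {a, b, d, h, j}  B5 = {b, c, e, f, j}  B6 = {a, b, e, g, j}
Tree: B1–B2, B1–B3, B1–B4, B2–B5, B1–B6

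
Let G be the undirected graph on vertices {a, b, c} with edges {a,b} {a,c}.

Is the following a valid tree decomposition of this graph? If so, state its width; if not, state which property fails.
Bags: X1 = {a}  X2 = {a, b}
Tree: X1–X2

No — vertex c appears in no bag.

A tree decomposition must satisfy three properties: every vertex lies in some bag; for every edge, both endpoints lie together in some bag; and for every vertex, the bags containing it form a connected subtree. Here vertex c appears in no bag, so the decomposition is invalid.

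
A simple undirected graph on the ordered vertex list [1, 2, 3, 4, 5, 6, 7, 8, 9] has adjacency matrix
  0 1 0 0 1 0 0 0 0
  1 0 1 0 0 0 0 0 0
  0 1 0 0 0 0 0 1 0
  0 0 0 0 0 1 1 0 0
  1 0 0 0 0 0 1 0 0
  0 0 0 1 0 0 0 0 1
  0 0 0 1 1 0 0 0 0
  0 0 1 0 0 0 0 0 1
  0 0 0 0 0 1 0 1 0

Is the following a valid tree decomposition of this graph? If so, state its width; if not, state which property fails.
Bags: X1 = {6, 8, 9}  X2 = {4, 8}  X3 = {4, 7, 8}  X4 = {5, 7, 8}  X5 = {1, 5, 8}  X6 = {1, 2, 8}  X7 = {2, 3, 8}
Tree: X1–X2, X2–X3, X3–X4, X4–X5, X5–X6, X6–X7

A tree decomposition must satisfy three properties: every vertex lies in some bag; for every edge, both endpoints lie together in some bag; and for every vertex, the bags containing it form a connected subtree. Here edge (6,4) lies in no bag, so the decomposition is invalid.

No — edge (6,4) lies in no bag.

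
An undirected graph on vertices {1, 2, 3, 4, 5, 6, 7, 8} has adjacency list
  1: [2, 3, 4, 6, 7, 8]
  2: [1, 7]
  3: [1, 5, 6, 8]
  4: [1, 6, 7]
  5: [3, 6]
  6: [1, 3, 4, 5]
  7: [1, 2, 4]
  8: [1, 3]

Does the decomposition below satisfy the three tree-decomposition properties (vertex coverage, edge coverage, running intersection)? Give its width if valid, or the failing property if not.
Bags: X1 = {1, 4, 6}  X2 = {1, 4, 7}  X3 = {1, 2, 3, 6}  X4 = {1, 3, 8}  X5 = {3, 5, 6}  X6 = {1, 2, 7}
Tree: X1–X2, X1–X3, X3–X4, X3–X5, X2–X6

A tree decomposition must satisfy three properties: every vertex lies in some bag; for every edge, both endpoints lie together in some bag; and for every vertex, the bags containing it form a connected subtree. Here bags containing vertex 2 are not connected in the tree, so the decomposition is invalid.

No — bags containing vertex 2 are not connected in the tree.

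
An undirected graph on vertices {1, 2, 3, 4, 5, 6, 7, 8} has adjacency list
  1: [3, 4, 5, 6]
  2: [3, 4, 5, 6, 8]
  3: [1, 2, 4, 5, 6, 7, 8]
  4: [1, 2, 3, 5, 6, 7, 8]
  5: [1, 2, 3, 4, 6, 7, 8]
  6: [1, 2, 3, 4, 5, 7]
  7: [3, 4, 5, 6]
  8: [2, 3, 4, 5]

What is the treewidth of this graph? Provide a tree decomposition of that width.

Treewidth 4.
One such decomposition:
Bags: B1 = {2, 3, 4, 5, 6}  B2 = {3, 4, 5, 6, 7}  B3 = {2, 3, 4, 5, 8}  B4 = {1, 3, 4, 5, 6}
Tree: B1–B2, B1–B3, B1–B4

Each bag holds 5 vertices, so the decomposition has width 4, which upper-bounds the treewidth. Conversely, {2, 3, 4, 5, 8} is a clique of size 5, and the vertices of any clique must share a bag in every tree decomposition; so some bag has ≥ 5 vertices and tw(G) ≥ 4. Hence tw(G) = 4 exactly.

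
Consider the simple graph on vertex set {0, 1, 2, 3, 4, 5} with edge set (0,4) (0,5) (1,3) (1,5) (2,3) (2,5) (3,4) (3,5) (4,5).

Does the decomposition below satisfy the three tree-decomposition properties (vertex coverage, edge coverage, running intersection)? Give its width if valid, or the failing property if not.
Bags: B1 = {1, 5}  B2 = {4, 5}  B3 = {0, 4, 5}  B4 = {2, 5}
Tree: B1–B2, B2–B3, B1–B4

A tree decomposition must satisfy three properties: every vertex lies in some bag; for every edge, both endpoints lie together in some bag; and for every vertex, the bags containing it form a connected subtree. Here vertex 3 appears in no bag, so the decomposition is invalid.

No — vertex 3 appears in no bag.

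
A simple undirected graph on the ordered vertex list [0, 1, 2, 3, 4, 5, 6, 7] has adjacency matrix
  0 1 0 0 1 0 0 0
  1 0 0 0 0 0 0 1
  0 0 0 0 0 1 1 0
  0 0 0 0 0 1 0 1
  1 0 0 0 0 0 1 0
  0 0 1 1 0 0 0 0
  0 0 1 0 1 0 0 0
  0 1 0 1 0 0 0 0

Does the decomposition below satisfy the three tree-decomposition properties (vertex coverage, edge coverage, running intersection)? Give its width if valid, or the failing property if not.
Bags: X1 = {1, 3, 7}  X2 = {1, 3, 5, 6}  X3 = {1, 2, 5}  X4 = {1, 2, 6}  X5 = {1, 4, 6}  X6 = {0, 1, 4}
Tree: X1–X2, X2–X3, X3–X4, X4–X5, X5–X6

A tree decomposition must satisfy three properties: every vertex lies in some bag; for every edge, both endpoints lie together in some bag; and for every vertex, the bags containing it form a connected subtree. Here bags containing vertex 6 are not connected in the tree, so the decomposition is invalid.

No — bags containing vertex 6 are not connected in the tree.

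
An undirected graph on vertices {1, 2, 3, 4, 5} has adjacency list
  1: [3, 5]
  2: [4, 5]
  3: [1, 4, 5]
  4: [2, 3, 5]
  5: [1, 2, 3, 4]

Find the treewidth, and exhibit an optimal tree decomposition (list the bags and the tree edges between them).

Treewidth 2.
Bags: B1 = {3, 4, 5}  B2 = {1, 3, 5}  B3 = {2, 4, 5}
Tree: B1–B2, B1–B3

Every bag has size at most 3, so the width is 3 − 1 = 2 and tw(G) ≤ 2. On the other hand G contains the 3-clique {2, 4, 5}. A clique must lie in a single bag of any decomposition, so no decomposition can have width below 2. Combining the bounds, tw(G) = 2.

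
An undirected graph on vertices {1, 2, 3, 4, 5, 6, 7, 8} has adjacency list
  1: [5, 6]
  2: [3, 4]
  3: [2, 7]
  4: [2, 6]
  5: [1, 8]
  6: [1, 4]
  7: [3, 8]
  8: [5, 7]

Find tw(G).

A width-2 tree decomposition is:
Bags: B1 = {1, 4, 6}  B2 = {1, 4, 5}  B3 = {4, 5, 8}  B4 = {4, 7, 8}  B5 = {3, 4, 7}  B6 = {2, 3, 4}
Tree: B1–B2, B2–B3, B3–B4, B4–B5, B5–B6
Every bag has size at most 3, so the width is 3 − 1 = 2 and tw(G) ≤ 2. Since 4–6–1–5–8–7–3–2–4 is a cycle in G, G is not acyclic. Forests are exactly the graphs of treewidth ≤ 1, so tw(G) ≥ 2. Combining the bounds, tw(G) = 2.

2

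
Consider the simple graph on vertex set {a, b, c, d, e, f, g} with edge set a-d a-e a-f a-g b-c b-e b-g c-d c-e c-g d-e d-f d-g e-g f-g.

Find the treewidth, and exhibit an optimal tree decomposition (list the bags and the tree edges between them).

Treewidth 3.
Bags: B1 = {a, d, e, g}  B2 = {c, d, e, g}  B3 = {a, d, f, g}  B4 = {b, c, e, g}
Tree: B1–B2, B1–B3, B2–B4

The largest bag has 4 vertices, giving width 3; this decomposition certifies tw(G) ≤ 3. For the lower bound, the 4 vertices {c, d, e, g} are pairwise adjacent, and any tree decomposition puts a clique entirely inside one bag — forcing width ≥ 3. Therefore the treewidth is 3.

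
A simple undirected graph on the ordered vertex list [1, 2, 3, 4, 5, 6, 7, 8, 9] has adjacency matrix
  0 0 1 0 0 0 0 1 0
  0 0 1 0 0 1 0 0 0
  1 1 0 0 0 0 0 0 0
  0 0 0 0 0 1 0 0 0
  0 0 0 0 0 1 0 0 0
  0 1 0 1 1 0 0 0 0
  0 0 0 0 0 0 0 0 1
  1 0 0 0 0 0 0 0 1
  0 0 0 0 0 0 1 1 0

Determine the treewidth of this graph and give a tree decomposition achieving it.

Treewidth 1.
One optimal decomposition is:
Bags: B1 = {1, 8}  B2 = {1, 3}  B3 = {8, 9}  B4 = {2, 3}  B5 = {2, 6}  B6 = {4, 6}  B7 = {7, 9}  B8 = {5, 6}
Tree: B1–B2, B1–B3, B2–B4, B4–B5, B5–B6, B3–B7, B6–B8

Every bag has size at most 2, so the width is 2 − 1 = 1 and tw(G) ≤ 1. G has an edge, so its treewidth is at least 1. Combining the bounds, tw(G) = 1.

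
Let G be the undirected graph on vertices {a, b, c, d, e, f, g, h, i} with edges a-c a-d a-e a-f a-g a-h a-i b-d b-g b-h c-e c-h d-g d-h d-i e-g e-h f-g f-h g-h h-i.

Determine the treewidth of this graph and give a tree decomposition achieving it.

Every bag has size at most 4, so the width is 4 − 1 = 3 and tw(G) ≤ 3. Conversely, {a, d, g, h} is a clique of size 4, and the vertices of any clique must share a bag in every tree decomposition; so some bag has ≥ 4 vertices and tw(G) ≥ 3. Combining the bounds, tw(G) = 3.

Treewidth 3.
One such decomposition:
Bags: B1 = {a, e, g, h}  B2 = {a, f, g, h}  B3 = {a, d, g, h}  B4 = {a, d, h, i}  B5 = {b, d, g, h}  B6 = {a, c, e, h}
Tree: B1–B2, B1–B3, B3–B4, B3–B5, B1–B6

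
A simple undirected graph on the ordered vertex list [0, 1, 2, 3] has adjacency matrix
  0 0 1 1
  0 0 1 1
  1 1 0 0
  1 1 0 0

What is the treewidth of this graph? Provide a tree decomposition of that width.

The largest bag has 3 vertices, giving width 2; this decomposition certifies tw(G) ≤ 2. Since 3–0–2–1–3 is a cycle in G, G is not acyclic. Forests are exactly the graphs of treewidth ≤ 1, so tw(G) ≥ 2. Hence tw(G) = 2 exactly.

Treewidth 2.
Bags: B1 = {0, 2, 3}  B2 = {1, 2, 3}
Tree: B1–B2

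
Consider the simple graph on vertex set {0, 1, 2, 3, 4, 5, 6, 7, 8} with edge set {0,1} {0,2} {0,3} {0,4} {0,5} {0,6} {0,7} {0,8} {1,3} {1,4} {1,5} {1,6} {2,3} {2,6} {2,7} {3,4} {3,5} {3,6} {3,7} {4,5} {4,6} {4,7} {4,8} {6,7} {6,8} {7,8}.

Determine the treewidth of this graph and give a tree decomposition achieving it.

Treewidth 4.
One optimal decomposition is:
Bags: B1 = {0, 1, 3, 4, 6}  B2 = {0, 3, 4, 6, 7}  B3 = {0, 1, 3, 4, 5}  B4 = {0, 2, 3, 6, 7}  B5 = {0, 4, 6, 7, 8}
Tree: B1–B2, B1–B3, B2–B4, B2–B5

The largest bag has 5 vertices, giving width 4; this decomposition certifies tw(G) ≤ 4. On the other hand G contains the 5-clique {0, 4, 6, 7, 8}. A clique must lie in a single bag of any decomposition, so no decomposition can have width below 4. Combining the bounds, tw(G) = 4.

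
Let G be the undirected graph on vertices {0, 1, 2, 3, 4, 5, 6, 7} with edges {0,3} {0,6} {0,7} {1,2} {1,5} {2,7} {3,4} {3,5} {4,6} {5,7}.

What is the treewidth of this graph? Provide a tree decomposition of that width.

Every bag has size at most 3, so the width is 3 − 1 = 2 and tw(G) ≤ 2. For the lower bound, G contains the cycle 6–4–3–0–6, so G is not a forest; only forests have treewidth ≤ 1, hence tw(G) ≥ 2. Combining the bounds, tw(G) = 2.

Treewidth 2.
One such decomposition:
Bags: B1 = {0, 4, 6}  B2 = {0, 3, 4}  B3 = {0, 3, 7}  B4 = {3, 5, 7}  B5 = {2, 5, 7}  B6 = {1, 2, 5}
Tree: B1–B2, B2–B3, B3–B4, B4–B5, B5–B6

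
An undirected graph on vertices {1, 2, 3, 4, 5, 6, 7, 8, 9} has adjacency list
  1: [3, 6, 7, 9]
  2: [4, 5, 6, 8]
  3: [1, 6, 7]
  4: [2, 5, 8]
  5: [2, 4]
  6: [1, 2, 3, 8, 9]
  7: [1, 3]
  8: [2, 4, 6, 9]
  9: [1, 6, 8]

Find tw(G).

A width-2 tree decomposition is:
Bags: B1 = {1, 6, 9}  B2 = {6, 8, 9}  B3 = {2, 6, 8}  B4 = {1, 3, 6}  B5 = {2, 4, 8}  B6 = {1, 3, 7}  B7 = {2, 4, 5}
Tree: B1–B2, B2–B3, B1–B4, B3–B5, B4–B6, B5–B7
Each bag holds 3 vertices, so the decomposition has width 2, which upper-bounds the treewidth. For the lower bound, the 3 vertices {2, 4, 8} are pairwise adjacent, and any tree decomposition puts a clique entirely inside one bag — forcing width ≥ 2. Therefore the treewidth is 2.

2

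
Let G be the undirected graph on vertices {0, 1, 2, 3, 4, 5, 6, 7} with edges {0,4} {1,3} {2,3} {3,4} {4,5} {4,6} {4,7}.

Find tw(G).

A width-1 tree decomposition is:
Bags: B1 = {3, 4}  B2 = {4, 7}  B3 = {2, 3}  B4 = {1, 3}  B5 = {0, 4}  B6 = {4, 5}  B7 = {4, 6}
Tree: B1–B2, B1–B3, B1–B4, B1–B5, B1–B6, B6–B7
Every bag has size at most 2, so the width is 2 − 1 = 1 and tw(G) ≤ 1. Since G has at least one edge (e.g. 3–4), it is not an edgeless graph, so tw(G) ≥ 1. Therefore the treewidth is 1.

1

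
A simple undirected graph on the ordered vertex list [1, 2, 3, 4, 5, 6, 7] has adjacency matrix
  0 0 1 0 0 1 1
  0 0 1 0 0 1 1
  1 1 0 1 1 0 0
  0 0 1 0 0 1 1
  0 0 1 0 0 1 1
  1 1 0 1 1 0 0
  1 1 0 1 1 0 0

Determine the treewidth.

3

A width-3 tree decomposition is:
Bags: B1 = {1, 3, 6, 7}  B2 = {3, 4, 6, 7}  B3 = {2, 3, 6, 7}  B4 = {3, 5, 6, 7}
Tree: B1–B2, B2–B3, B3–B4
Every bag has size at most 4, so the width is 4 − 1 = 3 and tw(G) ≤ 3. For the lower bound: the 4 vertex sets {1,3}, {4,7}, {6}, {2} are disjoint, each induces a connected subgraph, and every pair is joined by at least one edge of G. Contracting each set to a single vertex therefore yields K_{4} as a minor, and since treewidth is minor-monotone, tw(G) ≥ tw(K_{4}) = 3. Hence tw(G) = 3 exactly.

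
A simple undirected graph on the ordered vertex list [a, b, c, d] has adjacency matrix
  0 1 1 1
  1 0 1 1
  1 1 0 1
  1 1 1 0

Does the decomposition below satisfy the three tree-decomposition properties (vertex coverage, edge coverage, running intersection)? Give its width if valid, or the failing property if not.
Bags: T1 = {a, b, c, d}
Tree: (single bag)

Yes; width 3.

Vertex coverage: the bags together contain {a, b, c, d}, the full vertex set. Edge coverage: each edge of G has both endpoints in at least one bag. Running intersection: for every vertex, the bags containing it form a connected subtree. All three properties hold, so this is a valid tree decomposition of width max|bag| − 1 = 3, and hence tw(G) ≤ 3.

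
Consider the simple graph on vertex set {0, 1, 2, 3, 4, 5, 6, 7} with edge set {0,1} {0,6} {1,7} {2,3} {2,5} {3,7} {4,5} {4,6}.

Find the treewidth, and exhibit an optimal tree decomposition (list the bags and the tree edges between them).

Each bag holds 3 vertices, so the decomposition has width 2, which upper-bounds the treewidth. The edges 1–0–6–4–5–2–3–7–1 form a cycle, so G is not a tree and its treewidth is at least 2. Hence tw(G) = 2 exactly.

Treewidth 2.
One optimal decomposition is:
Bags: B1 = {0, 1, 6}  B2 = {1, 4, 6}  B3 = {1, 4, 5}  B4 = {1, 2, 5}  B5 = {1, 2, 3}  B6 = {1, 3, 7}
Tree: B1–B2, B2–B3, B3–B4, B4–B5, B5–B6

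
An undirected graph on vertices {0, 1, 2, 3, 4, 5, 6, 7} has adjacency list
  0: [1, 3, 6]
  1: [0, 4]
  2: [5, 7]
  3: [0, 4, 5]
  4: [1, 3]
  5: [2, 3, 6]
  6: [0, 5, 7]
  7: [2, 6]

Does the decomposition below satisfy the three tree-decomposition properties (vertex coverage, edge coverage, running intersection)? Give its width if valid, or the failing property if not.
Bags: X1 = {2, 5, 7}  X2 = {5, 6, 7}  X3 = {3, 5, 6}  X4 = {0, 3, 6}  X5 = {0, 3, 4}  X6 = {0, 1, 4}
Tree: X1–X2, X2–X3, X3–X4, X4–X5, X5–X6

Yes; width 2.

Every vertex of G appears in some bag (union = {0, 1, 2, 3, 4, 5, 6, 7}); every edge is covered by a bag; and for each vertex v the set of bags containing v is connected in the bag tree. The decomposition is therefore valid. The largest bag has 3 vertices, so the width is 2.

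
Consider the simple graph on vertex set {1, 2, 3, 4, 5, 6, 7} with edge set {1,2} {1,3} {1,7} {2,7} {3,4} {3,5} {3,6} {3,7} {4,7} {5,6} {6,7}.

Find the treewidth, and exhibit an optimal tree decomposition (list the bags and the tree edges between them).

Treewidth 2.
One such decomposition:
Bags: B1 = {1, 2, 7}  B2 = {1, 3, 7}  B3 = {3, 6, 7}  B4 = {3, 4, 7}  B5 = {3, 5, 6}
Tree: B1–B2, B2–B3, B2–B4, B3–B5

Each bag holds 3 vertices, so the decomposition has width 2, which upper-bounds the treewidth. Conversely, {1, 2, 7} is a clique of size 3, and the vertices of any clique must share a bag in every tree decomposition; so some bag has ≥ 3 vertices and tw(G) ≥ 2. Combining the bounds, tw(G) = 2.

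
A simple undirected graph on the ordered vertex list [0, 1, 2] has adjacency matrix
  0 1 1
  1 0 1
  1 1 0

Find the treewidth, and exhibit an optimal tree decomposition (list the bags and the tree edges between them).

A single bag containing all 3 vertices is trivially a valid decomposition of width 2. Conversely, {0, 1, 2} is a clique of size 3, and the vertices of any clique must share a bag in every tree decomposition; so some bag has ≥ 3 vertices and tw(G) ≥ 2. Combining the bounds, tw(G) = 2.

Treewidth 2.
One optimal decomposition is:
Bags: B1 = {0, 1, 2}
Tree: (single bag)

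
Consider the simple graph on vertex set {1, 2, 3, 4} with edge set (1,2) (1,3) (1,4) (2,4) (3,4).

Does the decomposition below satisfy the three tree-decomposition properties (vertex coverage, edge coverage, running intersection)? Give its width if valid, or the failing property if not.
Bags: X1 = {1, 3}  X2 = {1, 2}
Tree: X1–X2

A tree decomposition must satisfy three properties: every vertex lies in some bag; for every edge, both endpoints lie together in some bag; and for every vertex, the bags containing it form a connected subtree. Here vertex 4 appears in no bag, so the decomposition is invalid.

No — vertex 4 appears in no bag.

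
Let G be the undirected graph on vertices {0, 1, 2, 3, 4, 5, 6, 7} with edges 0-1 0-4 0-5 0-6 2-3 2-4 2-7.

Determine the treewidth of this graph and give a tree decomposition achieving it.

Every bag has size at most 2, so the width is 2 − 1 = 1 and tw(G) ≤ 1. Since G has at least one edge (e.g. 0–4), it is not an edgeless graph, so tw(G) ≥ 1. Combining the bounds, tw(G) = 1.

Treewidth 1.
One optimal decomposition is:
Bags: B1 = {0, 4}  B2 = {0, 5}  B3 = {2, 4}  B4 = {2, 3}  B5 = {0, 1}  B6 = {0, 6}  B7 = {2, 7}
Tree: B1–B2, B1–B3, B3–B4, B1–B5, B5–B6, B4–B7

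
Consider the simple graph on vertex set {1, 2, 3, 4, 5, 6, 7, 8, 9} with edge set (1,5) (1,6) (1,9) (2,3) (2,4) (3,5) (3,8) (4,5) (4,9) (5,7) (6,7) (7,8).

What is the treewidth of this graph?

A width-3 tree decomposition is:
Bags: B1 = {1, 2, 4, 9}  B2 = {1, 2, 4, 5}  B3 = {1, 2, 3, 5}  B4 = {1, 3, 5, 6}  B5 = {3, 5, 6, 7}  B6 = {3, 6, 7, 8}
Tree: B1–B2, B2–B3, B3–B4, B4–B5, B5–B6
Each bag holds 4 vertices, so the decomposition has width 3, which upper-bounds the treewidth. For the lower bound: the 4 vertex sets {2,4,9}, {1}, {5}, {3,6,7,8} are disjoint, each induces a connected subgraph, and every pair is joined by at least one edge of G. Contracting each set to a single vertex therefore yields K_{4} as a minor, and since treewidth is minor-monotone, tw(G) ≥ tw(K_{4}) = 3. Combining the bounds, tw(G) = 3.

3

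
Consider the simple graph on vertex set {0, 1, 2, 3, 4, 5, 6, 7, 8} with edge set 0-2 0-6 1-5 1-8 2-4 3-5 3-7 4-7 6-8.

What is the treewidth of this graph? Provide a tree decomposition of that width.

The largest bag has 3 vertices, giving width 2; this decomposition certifies tw(G) ≤ 2. For the lower bound, G contains the cycle 8–6–0–2–4–7–3–5–1–8, so G is not a forest; only forests have treewidth ≤ 1, hence tw(G) ≥ 2. Combining the bounds, tw(G) = 2.

Treewidth 2.
Bags: B1 = {0, 6, 8}  B2 = {0, 2, 8}  B3 = {2, 4, 8}  B4 = {4, 7, 8}  B5 = {3, 7, 8}  B6 = {3, 5, 8}  B7 = {1, 5, 8}
Tree: B1–B2, B2–B3, B3–B4, B4–B5, B5–B6, B6–B7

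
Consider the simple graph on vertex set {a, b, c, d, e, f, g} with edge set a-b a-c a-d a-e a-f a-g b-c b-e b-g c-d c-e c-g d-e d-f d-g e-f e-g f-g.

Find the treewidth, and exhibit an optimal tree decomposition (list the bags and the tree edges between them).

Treewidth 4.
One optimal decomposition is:
Bags: B1 = {a, b, c, e, g}  B2 = {a, c, d, e, g}  B3 = {a, d, e, f, g}
Tree: B1–B2, B2–B3

The largest bag has 5 vertices, giving width 4; this decomposition certifies tw(G) ≤ 4. Conversely, {a, c, d, e, g} is a clique of size 5, and the vertices of any clique must share a bag in every tree decomposition; so some bag has ≥ 5 vertices and tw(G) ≥ 4. The upper and lower bounds meet at 4, so that is the treewidth.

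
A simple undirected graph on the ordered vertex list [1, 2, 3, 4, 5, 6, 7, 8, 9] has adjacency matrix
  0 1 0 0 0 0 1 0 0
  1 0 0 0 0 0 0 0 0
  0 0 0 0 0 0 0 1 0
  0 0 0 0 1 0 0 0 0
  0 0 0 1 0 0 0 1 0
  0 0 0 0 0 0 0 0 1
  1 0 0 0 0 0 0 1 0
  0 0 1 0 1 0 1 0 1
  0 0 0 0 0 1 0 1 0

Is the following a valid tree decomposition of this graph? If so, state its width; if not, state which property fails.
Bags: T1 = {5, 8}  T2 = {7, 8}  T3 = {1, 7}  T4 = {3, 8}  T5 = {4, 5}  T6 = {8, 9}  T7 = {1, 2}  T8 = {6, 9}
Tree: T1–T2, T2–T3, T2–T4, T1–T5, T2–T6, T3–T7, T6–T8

Yes; width 1.

Checking the three conditions: (i) the bags cover all of {1, 2, 3, 4, 5, 6, 7, 8, 9}; (ii) for each edge, some bag contains both endpoints; (iii) the bags containing any fixed vertex form a subtree. All hold, so the decomposition is valid with width 2 − 1 = 1.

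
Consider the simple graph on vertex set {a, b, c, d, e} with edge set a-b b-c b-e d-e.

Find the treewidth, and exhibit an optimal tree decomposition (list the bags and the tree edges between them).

Treewidth 1.
One such decomposition:
Bags: B1 = {b, c}  B2 = {b, e}  B3 = {a, b}  B4 = {d, e}
Tree: B1–B2, B1–B3, B2–B4

Each bag holds 2 vertices, so the decomposition has width 1, which upper-bounds the treewidth. Since G has at least one edge (e.g. b–c), it is not an edgeless graph, so tw(G) ≥ 1. Combining the bounds, tw(G) = 1.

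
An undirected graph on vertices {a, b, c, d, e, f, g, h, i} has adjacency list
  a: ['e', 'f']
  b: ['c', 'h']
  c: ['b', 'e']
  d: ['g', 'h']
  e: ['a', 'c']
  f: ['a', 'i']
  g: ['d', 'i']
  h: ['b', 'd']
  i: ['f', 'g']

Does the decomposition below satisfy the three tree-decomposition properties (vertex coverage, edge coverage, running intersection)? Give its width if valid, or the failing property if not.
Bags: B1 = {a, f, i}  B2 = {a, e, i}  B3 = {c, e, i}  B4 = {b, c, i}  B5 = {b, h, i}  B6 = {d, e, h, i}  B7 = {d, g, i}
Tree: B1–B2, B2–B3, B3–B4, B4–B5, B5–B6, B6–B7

A tree decomposition must satisfy three properties: every vertex lies in some bag; for every edge, both endpoints lie together in some bag; and for every vertex, the bags containing it form a connected subtree. Here bags containing vertex e are not connected in the tree, so the decomposition is invalid.

No — bags containing vertex e are not connected in the tree.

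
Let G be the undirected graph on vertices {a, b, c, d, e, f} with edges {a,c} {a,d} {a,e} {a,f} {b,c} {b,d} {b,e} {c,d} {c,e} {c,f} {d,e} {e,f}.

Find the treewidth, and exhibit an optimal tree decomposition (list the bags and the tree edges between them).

The largest bag has 4 vertices, giving width 3; this decomposition certifies tw(G) ≤ 3. On the other hand G contains the 4-clique {a, c, d, e}. A clique must lie in a single bag of any decomposition, so no decomposition can have width below 3. Hence tw(G) = 3 exactly.

Treewidth 3.
One such decomposition:
Bags: B1 = {a, c, e, f}  B2 = {a, c, d, e}  B3 = {b, c, d, e}
Tree: B1–B2, B2–B3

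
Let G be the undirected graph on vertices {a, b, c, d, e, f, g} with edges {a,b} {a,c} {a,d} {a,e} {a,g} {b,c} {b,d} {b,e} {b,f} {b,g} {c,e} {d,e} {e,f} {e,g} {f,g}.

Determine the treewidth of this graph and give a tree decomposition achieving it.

Treewidth 3.
One optimal decomposition is:
Bags: B1 = {b, e, f, g}  B2 = {a, b, e, g}  B3 = {a, b, d, e}  B4 = {a, b, c, e}
Tree: B1–B2, B2–B3, B3–B4

The largest bag has 4 vertices, giving width 3; this decomposition certifies tw(G) ≤ 3. For the lower bound, the 4 vertices {a, b, d, e} are pairwise adjacent, and any tree decomposition puts a clique entirely inside one bag — forcing width ≥ 3. Hence tw(G) = 3 exactly.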